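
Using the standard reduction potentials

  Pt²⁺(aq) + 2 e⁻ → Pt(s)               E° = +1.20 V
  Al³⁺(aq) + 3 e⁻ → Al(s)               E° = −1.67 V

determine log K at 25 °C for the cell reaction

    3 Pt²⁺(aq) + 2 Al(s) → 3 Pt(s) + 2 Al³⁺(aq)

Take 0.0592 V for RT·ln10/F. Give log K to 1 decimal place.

The Pt²⁺/Pt couple is reduced (cathode); E°cell = +1.20 − (−1.67) = +2.87 V with n = 6.
At equilibrium E = 0, so log K = nE°cell / 0.0592 = (6)(+2.87) / 0.0592 = 290.9.

log K = 290.9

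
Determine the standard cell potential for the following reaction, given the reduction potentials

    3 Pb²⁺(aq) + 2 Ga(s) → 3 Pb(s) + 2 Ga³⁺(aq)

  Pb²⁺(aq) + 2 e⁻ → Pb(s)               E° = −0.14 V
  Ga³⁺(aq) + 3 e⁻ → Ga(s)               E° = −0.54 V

Pb²⁺(aq) gains electrons, so the Pb²⁺/Pb couple is the cathode; the Ga³⁺/Ga couple is the anode.
E°cell = E°(cathode) − E°(anode) = −0.14 − (−0.54) = +0.40 V.
The positive value indicates the reaction is spontaneous as written.

+0.40 V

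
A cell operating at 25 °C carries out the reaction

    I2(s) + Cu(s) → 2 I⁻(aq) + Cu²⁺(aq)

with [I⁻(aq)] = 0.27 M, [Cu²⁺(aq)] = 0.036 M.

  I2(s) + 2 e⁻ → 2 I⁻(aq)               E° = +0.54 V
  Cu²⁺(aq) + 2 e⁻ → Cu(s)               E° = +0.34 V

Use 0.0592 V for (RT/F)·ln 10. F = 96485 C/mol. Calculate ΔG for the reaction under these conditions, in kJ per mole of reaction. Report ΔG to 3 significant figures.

E°cell = +0.54 − (+0.34) = +0.20 V; the balanced reaction transfers n = 2 electrons.
The reaction quotient is [I⁻(aq)]^2·[Cu²⁺(aq)] = 0.00262; by Nernst, E = +0.20 − (0.0592/2)(−2.581) = +0.2764 V.
Then ΔG = −nFE = −2 × 96485 × +0.2764 J/mol = −53.3 kJ/mol.

−53.3 kJ/mol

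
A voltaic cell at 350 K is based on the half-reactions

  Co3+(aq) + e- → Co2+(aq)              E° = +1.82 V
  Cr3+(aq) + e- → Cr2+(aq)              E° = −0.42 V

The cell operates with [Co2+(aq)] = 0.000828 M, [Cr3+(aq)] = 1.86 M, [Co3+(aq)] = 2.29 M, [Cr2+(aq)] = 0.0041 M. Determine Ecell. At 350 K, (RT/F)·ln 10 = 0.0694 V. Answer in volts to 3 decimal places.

+2.294 V

Since E°(Co³⁺/Co²⁺) > E°(Cr³⁺/Cr²⁺), Co³⁺/Co²⁺ serves as the cathode.
E°cell = E°cat − E°an = +1.82 − (−0.42) = +2.24 V; n = 1.
Balancing gives Co3+(aq) + Cr2+(aq) → Co2+(aq) + Cr3+(aq); hence Q = ([Co2+(aq)]·[Cr3+(aq)]) / ([Co3+(aq)]·[Cr2+(aq)]) = 0.164 (log Q = −0.785).
By the Nernst equation, E = +2.24 − (0.0694/1)·(−0.785) = +2.294 V.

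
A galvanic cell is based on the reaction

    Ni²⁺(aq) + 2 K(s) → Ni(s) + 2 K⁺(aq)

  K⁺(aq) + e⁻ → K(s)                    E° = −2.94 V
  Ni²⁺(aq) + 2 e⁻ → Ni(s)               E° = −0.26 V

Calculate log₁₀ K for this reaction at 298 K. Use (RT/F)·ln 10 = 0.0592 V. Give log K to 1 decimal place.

log K = 90.5

The Ni²⁺/Ni couple is reduced (cathode); E°cell = −0.26 − (−2.94) = +2.68 V with n = 2.
At equilibrium E = 0, so log K = nE°cell / 0.0592 = (2)(+2.68) / 0.0592 = 90.5.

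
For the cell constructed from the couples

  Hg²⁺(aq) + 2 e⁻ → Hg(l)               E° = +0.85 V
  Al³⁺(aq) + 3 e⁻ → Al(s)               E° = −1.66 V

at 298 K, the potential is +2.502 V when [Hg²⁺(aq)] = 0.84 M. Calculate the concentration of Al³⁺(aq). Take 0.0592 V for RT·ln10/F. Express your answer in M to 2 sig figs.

Hg²⁺/Hg is the cathode (higher E°); E°cell = +0.85 − (−1.66) = +2.51 V with n = 6.
From the Nernst equation, log Q = n(E° − E)/0.0592 = 6·(+2.51 − (+2.502))/0.0592 = 0.811.
For 3 Hg²⁺(aq) + 2 Al(s) → 3 Hg(l) + 2 Al³⁺(aq), the reaction quotient is Q = [Al³⁺(aq)]^2 / [Hg²⁺(aq)]^3.
Solving for the unknown gives log [Al³⁺(aq)] = 0.292, so [Al³⁺(aq)] ≈ 2.0 M.

2.0 M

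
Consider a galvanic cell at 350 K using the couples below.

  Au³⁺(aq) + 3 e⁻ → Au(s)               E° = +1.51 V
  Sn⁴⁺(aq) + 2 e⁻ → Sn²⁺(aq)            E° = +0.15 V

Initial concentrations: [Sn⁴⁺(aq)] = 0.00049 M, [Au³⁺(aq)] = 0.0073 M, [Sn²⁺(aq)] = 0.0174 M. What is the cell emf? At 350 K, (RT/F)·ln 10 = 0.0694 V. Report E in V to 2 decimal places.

Since E°(Au³⁺/Au) > E°(Sn⁴⁺/Sn²⁺), Au³⁺/Au serves as the cathode.
E°cell = +1.51 − (+0.15) = +1.36 V, with n = 6 electrons transferred.
Balancing gives 2 Au³⁺(aq) + 3 Sn²⁺(aq) → 2 Au(s) + 3 Sn⁴⁺(aq); hence Q = [Sn⁴⁺(aq)]^3 / ([Au³⁺(aq)]^2·[Sn²⁺(aq)]^3) = 0.419 (log Q = −0.378).
By the Nernst equation, E = +1.36 − (0.0694/6)·(−0.378) = +1.36 V.

+1.36 V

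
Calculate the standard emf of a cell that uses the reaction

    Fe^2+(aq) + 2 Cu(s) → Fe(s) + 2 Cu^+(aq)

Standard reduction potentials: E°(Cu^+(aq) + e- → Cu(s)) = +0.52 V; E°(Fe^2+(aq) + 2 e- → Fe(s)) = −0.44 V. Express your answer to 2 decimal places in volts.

−0.96 V

In the reaction as written, Fe^2+(aq) is reduced (cathode) and Cu^+(aq) is produced by oxidation at the anode.
E°cell = E°(cathode) − E°(anode) = −0.44 − (+0.52) = −0.96 V.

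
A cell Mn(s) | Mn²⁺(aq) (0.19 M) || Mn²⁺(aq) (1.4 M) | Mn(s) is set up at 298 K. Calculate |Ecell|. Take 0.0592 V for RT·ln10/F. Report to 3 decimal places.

For a concentration cell E°cell = 0, since both electrodes use the same couple.
The compartment with the higher Mn²⁺(aq) concentration (1.4 M) acts as the cathode; ions are reduced there and produced at the dilute (0.19 M) anode.
With n = 2, Ecell = −(0.0592/2)·log([dilute]/[conc]) = −(0.0592/2)·log(0.19/1.4) = +0.026 V.

0.026 V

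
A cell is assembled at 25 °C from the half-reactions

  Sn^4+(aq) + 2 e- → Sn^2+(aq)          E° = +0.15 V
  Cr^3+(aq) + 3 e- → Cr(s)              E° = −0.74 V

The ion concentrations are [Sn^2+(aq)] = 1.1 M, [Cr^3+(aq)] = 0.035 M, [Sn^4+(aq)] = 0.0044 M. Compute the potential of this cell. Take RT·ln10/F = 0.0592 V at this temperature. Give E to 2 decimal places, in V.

Since E°(Sn⁴⁺/Sn²⁺) > E°(Cr³⁺/Cr), Sn⁴⁺/Sn²⁺ serves as the cathode.
The standard potential is +0.15 − (−0.74) = +0.89 V and the balanced reaction transfers n = 6 electrons.
For the overall reaction 3 Sn^4+(aq) + 2 Cr(s) → 3 Sn^2+(aq) + 2 Cr^3+(aq), Q = ([Sn^2+(aq)]^3·[Cr^3+(aq)]^2) / [Sn^4+(aq)]^3 = 1.91×10^4, giving log Q = 4.282.
E = E° − (0.0592/n)·log Q = +0.89 − (0.0592/6)(4.282) = +0.85 V.

+0.85 V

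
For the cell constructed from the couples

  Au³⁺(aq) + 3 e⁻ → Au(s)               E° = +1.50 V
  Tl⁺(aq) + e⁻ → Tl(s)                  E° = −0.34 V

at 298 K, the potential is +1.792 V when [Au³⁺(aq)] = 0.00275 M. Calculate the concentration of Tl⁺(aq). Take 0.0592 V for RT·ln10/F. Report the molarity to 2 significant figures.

Au³⁺/Au is the cathode (higher E°); E°cell = +1.50 − (−0.34) = +1.84 V with n = 3.
Rearranging E = E° − (0.0592/n)·log Q gives log Q = 3(+1.84 − (+1.792))/0.0592 = 2.432.
Balancing electrons gives Au³⁺(aq) + 3 Tl(s) → Au(s) + 3 Tl⁺(aq); thus Q = [Tl⁺(aq)]^3 / [Au³⁺(aq)].
Isolating [Tl⁺(aq)] in Q = 10^{2.432} yields log [Tl⁺(aq)] = −0.043, i.e. 0.91 M.

0.91 M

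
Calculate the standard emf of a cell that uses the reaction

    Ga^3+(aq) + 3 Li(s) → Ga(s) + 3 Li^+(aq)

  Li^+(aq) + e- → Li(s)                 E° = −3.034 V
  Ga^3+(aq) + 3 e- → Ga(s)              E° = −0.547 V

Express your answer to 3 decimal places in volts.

+2.487 V

In the reaction as written, Ga^3+(aq) is reduced (cathode) and Li^+(aq) is produced by oxidation at the anode.
E°cell = E°(cathode) − E°(anode) = −0.547 − (−3.034) = +2.487 V.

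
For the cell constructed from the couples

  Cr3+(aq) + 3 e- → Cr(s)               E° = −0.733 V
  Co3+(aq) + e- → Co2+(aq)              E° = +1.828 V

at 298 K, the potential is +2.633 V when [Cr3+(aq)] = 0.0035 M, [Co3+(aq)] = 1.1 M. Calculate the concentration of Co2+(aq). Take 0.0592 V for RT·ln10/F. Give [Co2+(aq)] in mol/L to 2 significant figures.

Co³⁺/Co²⁺ is the cathode (higher E°); E°cell = +1.828 − (−0.733) = +2.561 V with n = 3.
Since E = E° − (0.0592/n)·log Q, log Q = n(E° − E)/0.0592 = −3.649.
The balanced reaction is 3 Co3+(aq) + Cr(s) → 3 Co2+(aq) + Cr3+(aq), so Q = ([Co2+(aq)]^3·[Cr3+(aq)]) / [Co3+(aq)]^3.
Isolating [Co2+(aq)] in Q = 10^{−3.649} yields log [Co2+(aq)] = −0.356, i.e. 0.44 M.

0.44 M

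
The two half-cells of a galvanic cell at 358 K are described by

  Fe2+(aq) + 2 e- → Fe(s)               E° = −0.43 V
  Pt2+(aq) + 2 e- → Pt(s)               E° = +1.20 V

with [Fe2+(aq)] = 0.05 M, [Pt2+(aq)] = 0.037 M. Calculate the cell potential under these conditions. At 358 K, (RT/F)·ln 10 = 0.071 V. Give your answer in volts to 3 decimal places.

The Pt²⁺/Pt couple has the more positive E°, so it is the cathode; Fe²⁺/Fe is the anode.
The standard potential is +1.20 − (−0.43) = +1.63 V and the balanced reaction transfers n = 2 electrons.
The balanced reaction is Pt2+(aq) + Fe(s) → Pt(s) + Fe2+(aq), so Q = [Fe2+(aq)] / [Pt2+(aq)] = 1.35 and log Q = 0.131.
Applying E = E° − (RT ln10/nF)·log Q gives +1.63 − (0.071/2)(0.131) = +1.625 V.

+1.625 V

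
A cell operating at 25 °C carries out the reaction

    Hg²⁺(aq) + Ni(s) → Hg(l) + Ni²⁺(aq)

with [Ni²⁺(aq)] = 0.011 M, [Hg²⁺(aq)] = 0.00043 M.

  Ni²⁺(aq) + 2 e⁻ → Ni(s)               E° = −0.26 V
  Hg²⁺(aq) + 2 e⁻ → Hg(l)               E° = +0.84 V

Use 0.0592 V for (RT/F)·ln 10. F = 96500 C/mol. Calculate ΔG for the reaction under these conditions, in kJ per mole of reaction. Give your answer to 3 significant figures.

E°cell = +0.84 − (−0.26) = +1.10 V; the balanced reaction transfers n = 2 electrons.
Q = [Ni²⁺(aq)] / [Hg²⁺(aq)] = 25.6, so log Q = 1.408 and E = +1.10 − (0.0592/2)(1.408) = +1.0583 V.
Finally ΔG = −nFE = −(2)(96500 C/mol)(+1.0583 V) = −204 kJ/mol.

−204 kJ/mol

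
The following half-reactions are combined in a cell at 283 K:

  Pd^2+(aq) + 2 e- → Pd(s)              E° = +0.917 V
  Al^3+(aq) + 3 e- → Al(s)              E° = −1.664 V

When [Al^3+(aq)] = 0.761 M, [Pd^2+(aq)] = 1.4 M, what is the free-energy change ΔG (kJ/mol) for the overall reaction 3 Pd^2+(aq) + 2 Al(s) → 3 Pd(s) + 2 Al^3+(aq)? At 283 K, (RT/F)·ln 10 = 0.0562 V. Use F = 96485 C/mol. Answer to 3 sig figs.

The standard cell potential is +0.917 − (−1.664) = +2.581 V, with n = 6 electrons in the balanced equation.
Q = [Al^3+(aq)]^2 / [Pd^2+(aq)]^3 = 0.211, so log Q = −0.676 and E = +2.581 − (0.0562/6)(−0.676) = +2.5873 V.
ΔG = −nFE = −(6)(96485)(+2.5873) J/mol = −1500 kJ/mol.

−1500 kJ/mol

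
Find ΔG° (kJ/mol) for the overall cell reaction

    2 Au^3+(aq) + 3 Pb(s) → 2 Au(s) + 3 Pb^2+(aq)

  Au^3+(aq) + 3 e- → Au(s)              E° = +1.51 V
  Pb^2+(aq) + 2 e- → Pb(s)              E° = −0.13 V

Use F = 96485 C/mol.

In the reaction as written Au^3+(aq) is reduced, so the Au³⁺/Au couple is the cathode and Pb²⁺/Pb is the anode.
E°cell = +1.51 − (−0.13) = +1.64 V; balancing electrons gives n = 6.
ΔG° = −nFE°cell = −(6)(96485)(+1.64) J/mol = −949 kJ/mol.

−949 kJ/mol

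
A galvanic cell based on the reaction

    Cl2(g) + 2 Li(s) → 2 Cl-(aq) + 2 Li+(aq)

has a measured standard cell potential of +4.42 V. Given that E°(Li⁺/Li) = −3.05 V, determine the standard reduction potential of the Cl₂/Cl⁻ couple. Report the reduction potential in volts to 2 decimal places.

+1.37 V

In the reaction as written the Cl₂/Cl⁻ couple is reduced (cathode) and Li⁺/Li is oxidized (anode), so E°cell = E°(Cl₂/Cl⁻) − E°(Li⁺/Li).
E°(Cl₂/Cl⁻) = E°cell + E°(anode) = +4.42 + (−3.05) = +1.37 V.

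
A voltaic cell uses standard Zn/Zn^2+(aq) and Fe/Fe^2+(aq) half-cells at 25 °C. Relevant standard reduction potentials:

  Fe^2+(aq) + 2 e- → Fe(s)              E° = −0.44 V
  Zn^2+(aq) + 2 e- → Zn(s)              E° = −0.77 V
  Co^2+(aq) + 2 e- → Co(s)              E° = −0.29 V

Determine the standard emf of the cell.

The Fe²⁺/Fe couple has the higher E°, so Fe ion is reduced (cathode) and Zn is oxidized (anode).
E°cell = E°(cathode) − E°(anode) = −0.44 − (−0.77) = +0.33 V.

+0.33 V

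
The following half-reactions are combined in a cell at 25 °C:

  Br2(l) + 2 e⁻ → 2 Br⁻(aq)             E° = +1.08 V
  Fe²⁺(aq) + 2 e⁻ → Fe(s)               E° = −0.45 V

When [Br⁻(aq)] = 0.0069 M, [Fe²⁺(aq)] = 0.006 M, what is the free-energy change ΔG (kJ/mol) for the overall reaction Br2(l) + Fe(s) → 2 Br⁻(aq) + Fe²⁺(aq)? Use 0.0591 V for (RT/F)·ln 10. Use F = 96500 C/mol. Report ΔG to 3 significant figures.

The standard cell potential is +1.08 − (−0.45) = +1.53 V, with n = 2 electrons in the balanced equation.
Here Q = [Br⁻(aq)]^2·[Fe²⁺(aq)] = 2.86×10^−7 (log Q = −6.544), giving E = +1.53 − (0.0591/2)·(−6.544) = +1.7234 V.
Finally ΔG = −nFE = −(2)(96500 C/mol)(+1.7234 V) = −333 kJ/mol.

−333 kJ/mol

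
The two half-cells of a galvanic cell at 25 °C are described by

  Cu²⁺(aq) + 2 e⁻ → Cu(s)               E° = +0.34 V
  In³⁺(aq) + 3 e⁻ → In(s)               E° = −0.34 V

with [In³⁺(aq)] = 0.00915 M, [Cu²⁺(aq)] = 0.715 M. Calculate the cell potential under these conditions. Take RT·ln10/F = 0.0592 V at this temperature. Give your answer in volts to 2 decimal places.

+0.72 V

Cu²⁺/Cu is reduced (cathode, E° = +0.34 V) and In³⁺/In is oxidized (anode).
The standard potential is +0.34 − (−0.34) = +0.68 V and the balanced reaction transfers n = 6 electrons.
The balanced reaction is 3 Cu²⁺(aq) + 2 In(s) → 3 Cu(s) + 2 In³⁺(aq), so Q = [In³⁺(aq)]^2 / [Cu²⁺(aq)]^3 = 0.000229 and log Q = −3.640.
By the Nernst equation, E = +0.68 − (0.0592/6)·(−3.640) = +0.72 V.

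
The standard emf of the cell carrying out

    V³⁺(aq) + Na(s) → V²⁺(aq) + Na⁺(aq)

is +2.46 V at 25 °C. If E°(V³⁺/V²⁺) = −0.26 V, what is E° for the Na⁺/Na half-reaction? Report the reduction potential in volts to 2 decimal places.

−2.72 V

In the reaction as written the V³⁺/V²⁺ couple is reduced (cathode) and Na⁺/Na is oxidized (anode), so E°cell = E°(V³⁺/V²⁺) − E°(Na⁺/Na).
E°(Na⁺/Na) = E°(cathode) − E°cell = −0.26 − (+2.46) = −2.72 V.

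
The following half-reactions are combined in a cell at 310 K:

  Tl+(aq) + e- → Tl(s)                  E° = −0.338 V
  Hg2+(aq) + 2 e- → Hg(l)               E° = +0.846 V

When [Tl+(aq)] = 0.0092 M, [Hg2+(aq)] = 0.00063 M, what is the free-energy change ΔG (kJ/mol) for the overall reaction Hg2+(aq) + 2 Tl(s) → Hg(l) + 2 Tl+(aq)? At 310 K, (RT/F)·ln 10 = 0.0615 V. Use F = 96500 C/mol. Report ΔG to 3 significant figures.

−234 kJ/mol

E°cell = +0.846 − (−0.338) = +1.184 V; the balanced reaction transfers n = 2 electrons.
Here Q = [Tl+(aq)]^2 / [Hg2+(aq)] = 0.134 (log Q = −0.872), giving E = +1.184 − (0.0615/2)·(−0.872) = +1.2108 V.
ΔG = −nFE = −(2)(96500)(+1.2108) J/mol = −234 kJ/mol.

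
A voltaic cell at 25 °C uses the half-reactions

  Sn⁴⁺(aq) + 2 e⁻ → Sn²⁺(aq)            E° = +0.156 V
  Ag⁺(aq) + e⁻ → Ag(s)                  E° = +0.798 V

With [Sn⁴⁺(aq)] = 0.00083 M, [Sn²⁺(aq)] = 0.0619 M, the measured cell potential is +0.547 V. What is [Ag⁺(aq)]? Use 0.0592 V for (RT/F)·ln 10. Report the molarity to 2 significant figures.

0.0029 M

The Ag⁺/Ag couple has the larger reduction potential, so it is the cathode: E°cell = +0.798 − (+0.156) = +0.642 V and n = 2.
Rearranging E = E° − (0.0592/n)·log Q gives log Q = 2(+0.642 − (+0.547))/0.0592 = 3.209.
For 2 Ag⁺(aq) + Sn²⁺(aq) → 2 Ag(s) + Sn⁴⁺(aq), the reaction quotient is Q = [Sn⁴⁺(aq)] / ([Ag⁺(aq)]^2·[Sn²⁺(aq)]).
Solving for the unknown gives log [Ag⁺(aq)] = −2.541, so [Ag⁺(aq)] ≈ 0.0029 M.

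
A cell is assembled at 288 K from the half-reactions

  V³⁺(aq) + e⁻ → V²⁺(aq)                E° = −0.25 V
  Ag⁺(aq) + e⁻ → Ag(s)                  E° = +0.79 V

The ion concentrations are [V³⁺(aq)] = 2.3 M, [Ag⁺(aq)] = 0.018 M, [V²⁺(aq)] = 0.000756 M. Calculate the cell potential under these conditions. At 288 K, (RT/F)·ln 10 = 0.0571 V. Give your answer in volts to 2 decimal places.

+0.74 V

Since E°(Ag⁺/Ag) > E°(V³⁺/V²⁺), Ag⁺/Ag serves as the cathode.
E°cell = E°cat − E°an = +0.79 − (−0.25) = +1.04 V; n = 1.
The balanced reaction is Ag⁺(aq) + V²⁺(aq) → Ag(s) + V³⁺(aq), so Q = [V³⁺(aq)] / ([Ag⁺(aq)]·[V²⁺(aq)]) = 1.69×10^5 and log Q = 5.228.
Applying E = E° − (RT ln10/nF)·log Q gives +1.04 − (0.0571/1)(5.228) = +0.74 V.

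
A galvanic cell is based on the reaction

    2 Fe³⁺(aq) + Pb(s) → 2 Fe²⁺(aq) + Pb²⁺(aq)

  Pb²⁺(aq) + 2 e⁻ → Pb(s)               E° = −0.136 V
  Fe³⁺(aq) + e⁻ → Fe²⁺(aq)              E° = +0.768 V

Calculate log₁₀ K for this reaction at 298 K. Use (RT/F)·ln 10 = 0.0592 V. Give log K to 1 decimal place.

The Fe³⁺/Fe²⁺ couple is reduced (cathode); E°cell = +0.768 − (−0.136) = +0.904 V with n = 2.
At equilibrium E = 0, so log K = nE°cell / 0.0592 = (2)(+0.904) / 0.0592 = 30.5.

log K = 30.5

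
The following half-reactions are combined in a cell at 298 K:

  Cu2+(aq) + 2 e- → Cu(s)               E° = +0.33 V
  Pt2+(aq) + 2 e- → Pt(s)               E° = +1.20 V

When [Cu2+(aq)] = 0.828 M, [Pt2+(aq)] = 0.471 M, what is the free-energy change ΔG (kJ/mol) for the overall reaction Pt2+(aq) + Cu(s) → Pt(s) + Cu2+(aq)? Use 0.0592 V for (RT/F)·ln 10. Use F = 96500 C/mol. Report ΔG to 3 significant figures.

The standard cell potential is +1.20 − (+0.33) = +0.87 V, with n = 2 electrons in the balanced equation.
Q = [Cu2+(aq)] / [Pt2+(aq)] = 1.76, so log Q = 0.245 and E = +0.87 − (0.0592/2)(0.245) = +0.8627 V.
ΔG = −nFE = −(2)(96500)(+0.8627) J/mol = −167 kJ/mol.

−167 kJ/mol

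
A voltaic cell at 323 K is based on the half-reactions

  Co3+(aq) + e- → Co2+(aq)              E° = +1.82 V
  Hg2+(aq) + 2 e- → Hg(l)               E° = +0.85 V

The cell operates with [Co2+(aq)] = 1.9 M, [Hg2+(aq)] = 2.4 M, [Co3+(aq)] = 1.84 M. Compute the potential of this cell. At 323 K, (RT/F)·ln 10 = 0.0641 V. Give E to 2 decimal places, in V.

Since E°(Co³⁺/Co²⁺) > E°(Hg²⁺/Hg), Co³⁺/Co²⁺ serves as the cathode.
The standard potential is +1.82 − (+0.85) = +0.97 V and the balanced reaction transfers n = 2 electrons.
The balanced reaction is 2 Co3+(aq) + Hg(l) → 2 Co2+(aq) + Hg2+(aq), so Q = ([Co2+(aq)]^2·[Hg2+(aq)]) / [Co3+(aq)]^2 = 2.56 and log Q = 0.408.
E = E° − (0.0641/n)·log Q = +0.97 − (0.0641/2)(0.408) = +0.96 V.

+0.96 V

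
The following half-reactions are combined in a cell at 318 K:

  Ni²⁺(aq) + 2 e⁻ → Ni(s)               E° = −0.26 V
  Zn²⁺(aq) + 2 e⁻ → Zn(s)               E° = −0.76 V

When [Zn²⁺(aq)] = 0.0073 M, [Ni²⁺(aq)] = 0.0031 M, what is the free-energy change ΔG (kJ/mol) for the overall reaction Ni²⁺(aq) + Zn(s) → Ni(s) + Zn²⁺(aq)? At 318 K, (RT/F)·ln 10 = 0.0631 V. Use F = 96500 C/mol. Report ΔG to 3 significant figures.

The standard cell potential is −0.26 − (−0.76) = +0.50 V, with n = 2 electrons in the balanced equation.
The reaction quotient is [Zn²⁺(aq)] / [Ni²⁺(aq)] = 2.35; by Nernst, E = +0.50 − (0.0631/2)(0.372) = +0.4883 V.
Finally ΔG = −nFE = −(2)(96500 C/mol)(+0.4883 V) = −94.2 kJ/mol.

−94.2 kJ/mol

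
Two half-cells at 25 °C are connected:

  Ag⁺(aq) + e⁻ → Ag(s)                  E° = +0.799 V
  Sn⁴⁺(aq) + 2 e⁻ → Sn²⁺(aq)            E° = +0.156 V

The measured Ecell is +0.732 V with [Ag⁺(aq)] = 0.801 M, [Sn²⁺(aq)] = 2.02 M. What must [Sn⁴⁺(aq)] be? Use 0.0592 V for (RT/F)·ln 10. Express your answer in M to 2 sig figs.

0.0013 M

Ag⁺/Ag is the cathode (higher E°); E°cell = +0.799 − (+0.156) = +0.643 V with n = 2.
From the Nernst equation, log Q = n(E° − E)/0.0592 = 2·(+0.643 − (+0.732))/0.0592 = −3.007.
For 2 Ag⁺(aq) + Sn²⁺(aq) → 2 Ag(s) + Sn⁴⁺(aq), the reaction quotient is Q = [Sn⁴⁺(aq)] / ([Ag⁺(aq)]^2·[Sn²⁺(aq)]).
Substituting the known concentrations and solving, log [Sn⁴⁺(aq)] = −2.894 and [Sn⁴⁺(aq)] = 0.0013 M.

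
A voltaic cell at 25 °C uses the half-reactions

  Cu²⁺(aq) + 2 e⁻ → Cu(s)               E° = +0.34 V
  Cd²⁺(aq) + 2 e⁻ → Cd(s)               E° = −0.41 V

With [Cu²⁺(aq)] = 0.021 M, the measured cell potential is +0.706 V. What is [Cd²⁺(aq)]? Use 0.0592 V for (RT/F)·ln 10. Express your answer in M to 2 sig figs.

With Cu²⁺/Cu at the cathode and Cd²⁺/Cd at the anode, E°cell = +0.34 − (−0.41) = +0.75 V (n = 2).
Since E = E° − (0.0592/n)·log Q, log Q = n(E° − E)/0.0592 = 1.486.
The balanced reaction is Cu²⁺(aq) + Cd(s) → Cu(s) + Cd²⁺(aq), so Q = [Cd²⁺(aq)] / [Cu²⁺(aq)].
Solving for the unknown gives log [Cd²⁺(aq)] = −0.192, so [Cd²⁺(aq)] ≈ 0.64 M.

0.64 M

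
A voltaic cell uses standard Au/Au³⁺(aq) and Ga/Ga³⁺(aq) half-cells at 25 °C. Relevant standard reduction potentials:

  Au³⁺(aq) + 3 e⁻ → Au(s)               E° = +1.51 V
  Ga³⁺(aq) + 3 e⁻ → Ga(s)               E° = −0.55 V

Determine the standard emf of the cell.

+2.06 V

Of the two couples in this cell, the one with the more positive reduction potential is reduced at the cathode: here that is Au³⁺/Au (+1.51 V); Ga³⁺/Ga (−0.55 V) is the anode.
E°cell = E°(cathode) − E°(anode) = +1.51 − (−0.55) = +2.06 V.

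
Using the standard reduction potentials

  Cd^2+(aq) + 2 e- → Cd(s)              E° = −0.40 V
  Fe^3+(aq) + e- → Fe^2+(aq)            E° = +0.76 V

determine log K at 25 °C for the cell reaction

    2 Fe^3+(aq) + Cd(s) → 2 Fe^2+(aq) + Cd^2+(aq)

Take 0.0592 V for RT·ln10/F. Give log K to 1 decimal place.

The Fe³⁺/Fe²⁺ couple is reduced (cathode); E°cell = +0.76 − (−0.40) = +1.16 V with n = 2.
At equilibrium E = 0, so log K = nE°cell / 0.0592 = (2)(+1.16) / 0.0592 = 39.2.

log K = 39.2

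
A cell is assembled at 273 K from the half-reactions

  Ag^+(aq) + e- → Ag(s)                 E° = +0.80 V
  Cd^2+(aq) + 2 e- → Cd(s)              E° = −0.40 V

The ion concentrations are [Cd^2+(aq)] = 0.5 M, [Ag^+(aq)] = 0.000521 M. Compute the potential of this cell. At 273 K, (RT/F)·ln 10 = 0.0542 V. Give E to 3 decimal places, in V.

+1.030 V

The Ag⁺/Ag couple has the more positive E°, so it is the cathode; Cd²⁺/Cd is the anode.
The standard potential is +0.80 − (−0.40) = +1.20 V and the balanced reaction transfers n = 2 electrons.
Balancing gives 2 Ag^+(aq) + Cd(s) → 2 Ag(s) + Cd^2+(aq); hence Q = [Cd^2+(aq)] / [Ag^+(aq)]^2 = 1.84×10^6 (log Q = 6.265).
E = E° − (0.0542/n)·log Q = +1.20 − (0.0542/2)(6.265) = +1.030 V.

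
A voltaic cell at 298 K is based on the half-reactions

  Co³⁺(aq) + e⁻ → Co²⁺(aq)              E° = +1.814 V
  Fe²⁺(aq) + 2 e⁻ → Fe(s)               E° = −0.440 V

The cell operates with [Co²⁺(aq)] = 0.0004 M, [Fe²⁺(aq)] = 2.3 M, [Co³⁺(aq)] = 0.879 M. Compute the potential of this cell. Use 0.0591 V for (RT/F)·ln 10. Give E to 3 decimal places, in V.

+2.441 V

Co³⁺/Co²⁺ is reduced (cathode, E° = +1.814 V) and Fe²⁺/Fe is oxidized (anode).
E°cell = E°cat − E°an = +1.814 − (−0.440) = +2.254 V; n = 2.
For the overall reaction 2 Co³⁺(aq) + Fe(s) → 2 Co²⁺(aq) + Fe²⁺(aq), Q = ([Co²⁺(aq)]^2·[Fe²⁺(aq)]) / [Co³⁺(aq)]^2 = 4.76×10^−7, giving log Q = −6.322.
By the Nernst equation, E = +2.254 − (0.0591/2)·(−6.322) = +2.441 V.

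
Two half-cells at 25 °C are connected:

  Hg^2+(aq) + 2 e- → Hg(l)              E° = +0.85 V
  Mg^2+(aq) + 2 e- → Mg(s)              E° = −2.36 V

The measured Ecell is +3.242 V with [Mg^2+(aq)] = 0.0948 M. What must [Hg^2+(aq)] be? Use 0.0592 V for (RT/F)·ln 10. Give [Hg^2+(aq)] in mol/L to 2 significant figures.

1.1 M

The Hg²⁺/Hg couple has the larger reduction potential, so it is the cathode: E°cell = +0.85 − (−2.36) = +3.21 V and n = 2.
From the Nernst equation, log Q = n(E° − E)/0.0592 = 2·(+3.21 − (+3.242))/0.0592 = −1.081.
The balanced reaction is Hg^2+(aq) + Mg(s) → Hg(l) + Mg^2+(aq), so Q = [Mg^2+(aq)] / [Hg^2+(aq)].
Isolating [Hg^2+(aq)] in Q = 10^{−1.081} yields log [Hg^2+(aq)] = 0.058, i.e. 1.1 M.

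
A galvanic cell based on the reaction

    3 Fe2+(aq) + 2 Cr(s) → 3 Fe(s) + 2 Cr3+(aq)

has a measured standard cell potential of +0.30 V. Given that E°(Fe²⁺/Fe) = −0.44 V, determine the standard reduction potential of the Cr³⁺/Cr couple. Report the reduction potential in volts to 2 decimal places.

−0.74 V

In the reaction as written the Fe²⁺/Fe couple is reduced (cathode) and Cr³⁺/Cr is oxidized (anode), so E°cell = E°(Fe²⁺/Fe) − E°(Cr³⁺/Cr).
E°(Cr³⁺/Cr) = E°(cathode) − E°cell = −0.44 − (+0.30) = −0.74 V.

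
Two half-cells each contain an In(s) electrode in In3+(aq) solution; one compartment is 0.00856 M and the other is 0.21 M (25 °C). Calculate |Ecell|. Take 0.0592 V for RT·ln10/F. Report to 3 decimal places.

0.027 V

For a concentration cell E°cell = 0, since both electrodes use the same couple.
The compartment with the higher In3+(aq) concentration (0.21 M) acts as the cathode; ions are reduced there and produced at the dilute (0.00856 M) anode.
With n = 3, Ecell = −(0.0592/3)·log([dilute]/[conc]) = −(0.0592/3)·log(0.00856/0.21) = +0.027 V.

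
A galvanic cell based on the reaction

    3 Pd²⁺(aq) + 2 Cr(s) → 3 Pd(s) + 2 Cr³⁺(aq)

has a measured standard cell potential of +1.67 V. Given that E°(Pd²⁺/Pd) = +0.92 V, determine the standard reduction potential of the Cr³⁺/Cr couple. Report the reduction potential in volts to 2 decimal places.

−0.75 V

In the reaction as written the Pd²⁺/Pd couple is reduced (cathode) and Cr³⁺/Cr is oxidized (anode), so E°cell = E°(Pd²⁺/Pd) − E°(Cr³⁺/Cr).
E°(Cr³⁺/Cr) = E°(cathode) − E°cell = +0.92 − (+1.67) = −0.75 V.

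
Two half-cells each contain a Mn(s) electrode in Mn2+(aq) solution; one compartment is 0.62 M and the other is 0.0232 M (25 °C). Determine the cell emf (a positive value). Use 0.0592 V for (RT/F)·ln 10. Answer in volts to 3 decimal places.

0.042 V

For a concentration cell E°cell = 0, since both electrodes use the same couple.
The compartment with the higher Mn2+(aq) concentration (0.62 M) acts as the cathode; ions are reduced there and produced at the dilute (0.0232 M) anode.
With n = 2, Ecell = −(0.0592/2)·log([dilute]/[conc]) = −(0.0592/2)·log(0.0232/0.62) = +0.042 V.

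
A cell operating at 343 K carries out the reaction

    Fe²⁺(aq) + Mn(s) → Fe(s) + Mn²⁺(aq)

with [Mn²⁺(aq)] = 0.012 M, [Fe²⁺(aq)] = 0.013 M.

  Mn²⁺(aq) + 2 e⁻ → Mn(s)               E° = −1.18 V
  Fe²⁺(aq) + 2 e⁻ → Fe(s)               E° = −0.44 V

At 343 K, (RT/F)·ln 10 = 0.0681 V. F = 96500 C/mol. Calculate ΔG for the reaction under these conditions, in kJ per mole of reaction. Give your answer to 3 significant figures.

E°cell = −0.44 − (−1.18) = +0.74 V; the balanced reaction transfers n = 2 electrons.
Q = [Mn²⁺(aq)] / [Fe²⁺(aq)] = 0.923, so log Q = −0.035 and E = +0.74 − (0.0681/2)(−0.035) = +0.7412 V.
ΔG = −nFE = −(2)(96500)(+0.7412) J/mol = −143 kJ/mol.

−143 kJ/mol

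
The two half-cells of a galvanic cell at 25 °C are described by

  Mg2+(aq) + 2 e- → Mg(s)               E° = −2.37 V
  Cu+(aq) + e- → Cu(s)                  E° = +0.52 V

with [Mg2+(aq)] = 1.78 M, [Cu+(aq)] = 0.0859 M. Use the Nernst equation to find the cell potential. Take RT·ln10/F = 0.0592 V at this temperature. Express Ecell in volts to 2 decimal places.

Since E°(Cu⁺/Cu) > E°(Mg²⁺/Mg), Cu⁺/Cu serves as the cathode.
E°cell = E°cat − E°an = +0.52 − (−2.37) = +2.89 V; n = 2.
Balancing gives 2 Cu+(aq) + Mg(s) → 2 Cu(s) + Mg2+(aq); hence Q = [Mg2+(aq)] / [Cu+(aq)]^2 = 241 (log Q = 2.382).
By the Nernst equation, E = +2.89 − (0.0592/2)·(2.382) = +2.82 V.

+2.82 V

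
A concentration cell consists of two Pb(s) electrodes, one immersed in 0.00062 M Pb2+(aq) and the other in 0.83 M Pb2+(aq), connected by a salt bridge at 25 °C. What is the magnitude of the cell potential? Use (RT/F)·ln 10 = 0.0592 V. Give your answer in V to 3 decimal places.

For a concentration cell E°cell = 0, since both electrodes use the same couple.
The compartment with the higher Pb2+(aq) concentration (0.83 M) acts as the cathode; ions are reduced there and produced at the dilute (0.00062 M) anode.
With n = 2, Ecell = −(0.0592/2)·log([dilute]/[conc]) = −(0.0592/2)·log(0.00062/0.83) = +0.093 V.

0.093 V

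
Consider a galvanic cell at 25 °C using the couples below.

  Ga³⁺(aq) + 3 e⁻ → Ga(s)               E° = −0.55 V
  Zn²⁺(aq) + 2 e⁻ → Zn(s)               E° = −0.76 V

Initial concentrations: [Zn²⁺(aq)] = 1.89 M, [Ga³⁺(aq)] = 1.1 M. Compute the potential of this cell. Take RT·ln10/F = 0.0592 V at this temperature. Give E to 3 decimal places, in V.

+0.203 V

Since E°(Ga³⁺/Ga) > E°(Zn²⁺/Zn), Ga³⁺/Ga serves as the cathode.
E°cell = E°cat − E°an = −0.55 − (−0.76) = +0.21 V; n = 6.
Balancing gives 2 Ga³⁺(aq) + 3 Zn(s) → 2 Ga(s) + 3 Zn²⁺(aq); hence Q = [Zn²⁺(aq)]^3 / [Ga³⁺(aq)]^2 = 5.58 (log Q = 0.747).
By the Nernst equation, E = +0.21 − (0.0592/6)·(0.747) = +0.203 V.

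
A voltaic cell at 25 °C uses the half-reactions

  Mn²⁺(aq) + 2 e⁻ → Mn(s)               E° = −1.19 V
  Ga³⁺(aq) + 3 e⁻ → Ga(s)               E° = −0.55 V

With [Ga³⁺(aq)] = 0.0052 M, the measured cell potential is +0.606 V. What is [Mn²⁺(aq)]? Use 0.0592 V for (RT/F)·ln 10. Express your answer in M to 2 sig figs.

0.42 M

With Ga³⁺/Ga at the cathode and Mn²⁺/Mn at the anode, E°cell = −0.55 − (−1.19) = +0.64 V (n = 6).
From the Nernst equation, log Q = n(E° − E)/0.0592 = 6·(+0.64 − (+0.606))/0.0592 = 3.446.
For 2 Ga³⁺(aq) + 3 Mn(s) → 2 Ga(s) + 3 Mn²⁺(aq), the reaction quotient is Q = [Mn²⁺(aq)]^3 / [Ga³⁺(aq)]^2.
Solving for the unknown gives log [Mn²⁺(aq)] = −0.374, so [Mn²⁺(aq)] ≈ 0.42 M.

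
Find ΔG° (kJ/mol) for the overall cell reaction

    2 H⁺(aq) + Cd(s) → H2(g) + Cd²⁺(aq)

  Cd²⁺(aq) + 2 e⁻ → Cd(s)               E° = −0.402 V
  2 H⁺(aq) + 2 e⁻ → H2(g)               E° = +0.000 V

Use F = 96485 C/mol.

−77.6 kJ/mol

In the reaction as written H⁺(aq) is reduced, so the 2H⁺/H₂ couple is the cathode and Cd²⁺/Cd is the anode.
E°cell = +0.000 − (−0.402) = +0.402 V; balancing electrons gives n = 2.
ΔG° = −nFE°cell = −(2)(96485)(+0.402) J/mol = −77.6 kJ/mol.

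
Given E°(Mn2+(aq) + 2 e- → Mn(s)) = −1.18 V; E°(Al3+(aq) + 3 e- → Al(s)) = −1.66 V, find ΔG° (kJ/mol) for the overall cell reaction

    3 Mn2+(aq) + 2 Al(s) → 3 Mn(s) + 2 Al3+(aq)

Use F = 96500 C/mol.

−278 kJ/mol

In the reaction as written Mn2+(aq) is reduced, so the Mn²⁺/Mn couple is the cathode and Al³⁺/Al is the anode.
E°cell = −1.18 − (−1.66) = +0.48 V; balancing electrons gives n = 6.
ΔG° = −nFE°cell = −(6)(96500)(+0.48) J/mol = −278 kJ/mol.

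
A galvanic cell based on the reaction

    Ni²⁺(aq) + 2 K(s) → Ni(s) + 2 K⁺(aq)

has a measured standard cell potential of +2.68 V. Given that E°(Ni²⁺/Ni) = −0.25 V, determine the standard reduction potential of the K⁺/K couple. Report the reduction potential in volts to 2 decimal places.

−2.93 V

In the reaction as written the Ni²⁺/Ni couple is reduced (cathode) and K⁺/K is oxidized (anode), so E°cell = E°(Ni²⁺/Ni) − E°(K⁺/K).
E°(K⁺/K) = E°(cathode) − E°cell = −0.25 − (+2.68) = −2.93 V.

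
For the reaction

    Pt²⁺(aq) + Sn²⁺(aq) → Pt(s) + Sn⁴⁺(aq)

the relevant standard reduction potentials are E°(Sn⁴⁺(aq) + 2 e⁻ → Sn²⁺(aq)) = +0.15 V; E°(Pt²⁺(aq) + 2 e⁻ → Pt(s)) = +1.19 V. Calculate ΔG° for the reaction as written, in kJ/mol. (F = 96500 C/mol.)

In the reaction as written Pt²⁺(aq) is reduced, so the Pt²⁺/Pt couple is the cathode and Sn⁴⁺/Sn²⁺ is the anode.
E°cell = +1.19 − (+0.15) = +1.04 V; balancing electrons gives n = 2.
ΔG° = −nFE°cell = −(2)(96500)(+1.04) J/mol = −201 kJ/mol.

−201 kJ/mol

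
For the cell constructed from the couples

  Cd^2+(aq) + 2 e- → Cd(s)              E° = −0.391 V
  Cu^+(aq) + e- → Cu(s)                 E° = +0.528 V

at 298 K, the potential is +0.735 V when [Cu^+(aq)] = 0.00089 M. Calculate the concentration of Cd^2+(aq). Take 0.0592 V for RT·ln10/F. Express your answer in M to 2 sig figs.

1.3 M

The Cu⁺/Cu couple has the larger reduction potential, so it is the cathode: E°cell = +0.528 − (−0.391) = +0.919 V and n = 2.
Rearranging E = E° − (0.0592/n)·log Q gives log Q = 2(+0.919 − (+0.735))/0.0592 = 6.216.
For 2 Cu^+(aq) + Cd(s) → 2 Cu(s) + Cd^2+(aq), the reaction quotient is Q = [Cd^2+(aq)] / [Cu^+(aq)]^2.
Solving for the unknown gives log [Cd^2+(aq)] = 0.115, so [Cd^2+(aq)] ≈ 1.3 M.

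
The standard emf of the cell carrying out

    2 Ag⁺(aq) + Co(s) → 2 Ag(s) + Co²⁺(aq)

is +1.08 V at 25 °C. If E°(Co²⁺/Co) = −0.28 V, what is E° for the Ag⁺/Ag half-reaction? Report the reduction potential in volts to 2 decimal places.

+0.80 V

In the reaction as written the Ag⁺/Ag couple is reduced (cathode) and Co²⁺/Co is oxidized (anode), so E°cell = E°(Ag⁺/Ag) − E°(Co²⁺/Co).
E°(Ag⁺/Ag) = E°cell + E°(anode) = +1.08 + (−0.28) = +0.80 V.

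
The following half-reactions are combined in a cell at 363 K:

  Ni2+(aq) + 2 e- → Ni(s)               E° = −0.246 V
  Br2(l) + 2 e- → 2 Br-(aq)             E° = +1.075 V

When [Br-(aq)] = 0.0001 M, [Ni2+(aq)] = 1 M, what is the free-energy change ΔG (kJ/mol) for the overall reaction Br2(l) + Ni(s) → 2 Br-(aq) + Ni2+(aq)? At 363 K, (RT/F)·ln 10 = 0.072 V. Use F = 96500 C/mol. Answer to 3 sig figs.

E°cell = +1.075 − (−0.246) = +1.321 V; the balanced reaction transfers n = 2 electrons.
Q = [Br-(aq)]^2·[Ni2+(aq)] = 1×10^−8, so log Q = −8.000 and E = +1.321 − (0.072/2)(−8.000) = +1.6090 V.
Then ΔG = −nFE = −2 × 96500 × +1.6090 J/mol = −311 kJ/mol.

−311 kJ/mol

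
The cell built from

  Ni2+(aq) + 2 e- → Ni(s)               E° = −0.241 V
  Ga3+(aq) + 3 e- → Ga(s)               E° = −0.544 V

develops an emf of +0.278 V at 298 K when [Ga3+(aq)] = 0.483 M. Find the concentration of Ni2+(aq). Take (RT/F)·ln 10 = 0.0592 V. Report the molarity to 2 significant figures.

0.088 M

With Ni²⁺/Ni at the cathode and Ga³⁺/Ga at the anode, E°cell = −0.241 − (−0.544) = +0.303 V (n = 6).
Rearranging E = E° − (0.0592/n)·log Q gives log Q = 6(+0.303 − (+0.278))/0.0592 = 2.534.
The balanced reaction is 3 Ni2+(aq) + 2 Ga(s) → 3 Ni(s) + 2 Ga3+(aq), so Q = [Ga3+(aq)]^2 / [Ni2+(aq)]^3.
Isolating [Ni2+(aq)] in Q = 10^{2.534} yields log [Ni2+(aq)] = −1.055, i.e. 0.088 M.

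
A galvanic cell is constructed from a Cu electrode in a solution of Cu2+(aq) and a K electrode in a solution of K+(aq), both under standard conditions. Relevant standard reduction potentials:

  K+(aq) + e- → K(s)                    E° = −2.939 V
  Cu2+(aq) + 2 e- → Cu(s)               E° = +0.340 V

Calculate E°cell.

+3.279 V

The Cu²⁺/Cu couple has the higher E°, so Cu ion is reduced (cathode) and K is oxidized (anode).
E°cell = E°(cathode) − E°(anode) = +0.340 − (−2.939) = +3.279 V.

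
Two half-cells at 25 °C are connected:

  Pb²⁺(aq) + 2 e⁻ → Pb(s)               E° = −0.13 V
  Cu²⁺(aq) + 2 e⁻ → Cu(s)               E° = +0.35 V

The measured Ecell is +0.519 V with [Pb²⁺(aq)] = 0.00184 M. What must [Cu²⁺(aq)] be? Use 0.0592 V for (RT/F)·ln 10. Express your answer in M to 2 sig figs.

The Cu²⁺/Cu couple has the larger reduction potential, so it is the cathode: E°cell = +0.35 − (−0.13) = +0.48 V and n = 2.
From the Nernst equation, log Q = n(E° − E)/0.0592 = 2·(+0.48 − (+0.519))/0.0592 = −1.318.
The balanced reaction is Cu²⁺(aq) + Pb(s) → Cu(s) + Pb²⁺(aq), so Q = [Pb²⁺(aq)] / [Cu²⁺(aq)].
Substituting the known concentrations and solving, log [Cu²⁺(aq)] = −1.417 and [Cu²⁺(aq)] = 0.038 M.

0.038 M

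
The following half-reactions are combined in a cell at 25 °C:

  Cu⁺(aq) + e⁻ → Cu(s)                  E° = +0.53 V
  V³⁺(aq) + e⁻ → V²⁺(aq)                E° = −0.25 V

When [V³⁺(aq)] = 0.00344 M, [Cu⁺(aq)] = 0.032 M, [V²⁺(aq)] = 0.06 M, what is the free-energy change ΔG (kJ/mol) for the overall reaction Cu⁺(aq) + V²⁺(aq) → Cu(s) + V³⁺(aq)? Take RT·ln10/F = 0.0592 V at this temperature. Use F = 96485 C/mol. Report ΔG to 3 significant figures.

E°cell = +0.53 − (−0.25) = +0.78 V; the balanced reaction transfers n = 1 electron.
Here Q = [V³⁺(aq)] / ([Cu⁺(aq)]·[V²⁺(aq)]) = 1.79 (log Q = 0.253), giving E = +0.78 − (0.0592/1)·(0.253) = +0.7650 V.
Then ΔG = −nFE = −1 × 96485 × +0.7650 J/mol = −73.8 kJ/mol.

−73.8 kJ/mol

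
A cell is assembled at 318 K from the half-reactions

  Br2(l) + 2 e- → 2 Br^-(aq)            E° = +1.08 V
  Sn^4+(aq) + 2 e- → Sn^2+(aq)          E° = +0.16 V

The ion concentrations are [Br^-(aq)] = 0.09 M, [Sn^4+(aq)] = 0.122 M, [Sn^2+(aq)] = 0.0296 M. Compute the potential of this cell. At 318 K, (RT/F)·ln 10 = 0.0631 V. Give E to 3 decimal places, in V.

+0.967 V

Since E°(Br₂/Br⁻) > E°(Sn⁴⁺/Sn²⁺), Br₂/Br⁻ serves as the cathode.
E°cell = +1.08 − (+0.16) = +0.92 V, with n = 2 electrons transferred.
Balancing gives Br2(l) + Sn^2+(aq) → 2 Br^-(aq) + Sn^4+(aq); hence Q = ([Br^-(aq)]^2·[Sn^4+(aq)]) / [Sn^2+(aq)] = 0.0334 (log Q = −1.476).
Applying E = E° − (RT ln10/nF)·log Q gives +0.92 − (0.0631/2)(−1.476) = +0.967 V.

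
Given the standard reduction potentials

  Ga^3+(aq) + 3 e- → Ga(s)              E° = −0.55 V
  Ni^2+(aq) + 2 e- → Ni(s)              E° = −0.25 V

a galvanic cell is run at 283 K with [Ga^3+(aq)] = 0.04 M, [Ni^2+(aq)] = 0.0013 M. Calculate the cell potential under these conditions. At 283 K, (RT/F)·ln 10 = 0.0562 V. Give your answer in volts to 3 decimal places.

+0.245 V

The Ni²⁺/Ni couple has the more positive E°, so it is the cathode; Ga³⁺/Ga is the anode.
E°cell = E°cat − E°an = −0.25 − (−0.55) = +0.30 V; n = 6.
For the overall reaction 3 Ni^2+(aq) + 2 Ga(s) → 3 Ni(s) + 2 Ga^3+(aq), Q = [Ga^3+(aq)]^2 / [Ni^2+(aq)]^3 = 7.28×10^5, giving log Q = 5.862.
Applying E = E° − (RT ln10/nF)·log Q gives +0.30 − (0.0562/6)(5.862) = +0.245 V.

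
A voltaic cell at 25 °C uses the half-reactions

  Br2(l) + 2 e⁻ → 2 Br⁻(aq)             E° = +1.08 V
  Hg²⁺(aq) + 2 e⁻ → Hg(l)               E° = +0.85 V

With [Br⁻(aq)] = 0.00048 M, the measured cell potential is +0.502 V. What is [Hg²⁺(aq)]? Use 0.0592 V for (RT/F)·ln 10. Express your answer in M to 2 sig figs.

Br₂/Br⁻ is the cathode (higher E°); E°cell = +1.08 − (+0.85) = +0.23 V with n = 2.
From the Nernst equation, log Q = n(E° − E)/0.0592 = 2·(+0.23 − (+0.502))/0.0592 = −9.189.
The balanced reaction is Br2(l) + Hg(l) → 2 Br⁻(aq) + Hg²⁺(aq), so Q = [Br⁻(aq)]^2·[Hg²⁺(aq)].
Solving for the unknown gives log [Hg²⁺(aq)] = −2.551, so [Hg²⁺(aq)] ≈ 0.0028 M.

0.0028 M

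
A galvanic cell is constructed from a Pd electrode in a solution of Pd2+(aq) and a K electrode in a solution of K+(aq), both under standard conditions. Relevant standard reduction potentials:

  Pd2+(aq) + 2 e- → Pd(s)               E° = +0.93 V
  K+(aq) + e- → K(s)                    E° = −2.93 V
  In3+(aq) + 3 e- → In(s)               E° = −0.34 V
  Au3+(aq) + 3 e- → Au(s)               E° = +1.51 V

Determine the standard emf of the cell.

+3.86 V

Of the two couples in this cell, the one with the more positive reduction potential is reduced at the cathode: here that is Pd²⁺/Pd (+0.93 V); K⁺/K (−2.93 V) is the anode.
E°cell = E°(cathode) − E°(anode) = +0.93 − (−2.93) = +3.86 V.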